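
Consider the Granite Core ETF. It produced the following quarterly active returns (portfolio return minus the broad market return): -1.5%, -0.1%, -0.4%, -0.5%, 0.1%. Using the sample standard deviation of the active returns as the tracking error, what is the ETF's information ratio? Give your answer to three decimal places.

r̄ = (-1.5 − 0.1 − 0.4 − 0.5 + 0.1) / 5 = -0.4800%
Σ(r − r̄)² = 1.5280; sample σ = √(1.5280/4) = 0.6181%
IR = r̄ / tracking error = -0.4800 / 0.6181 = -0.7766

-0.777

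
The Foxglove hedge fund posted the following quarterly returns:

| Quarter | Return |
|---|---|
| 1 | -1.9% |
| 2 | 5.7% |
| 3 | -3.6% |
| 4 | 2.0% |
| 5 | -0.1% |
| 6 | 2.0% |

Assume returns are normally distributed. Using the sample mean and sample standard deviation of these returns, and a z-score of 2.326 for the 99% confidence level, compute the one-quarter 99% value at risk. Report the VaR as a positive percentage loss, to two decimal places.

6.98

μ = (-1.9 + 5.7 − 3.6 + 2 − 0.1 + 2) / 6 = 0.6833%
Σ(r − μ)² = (-1.9 − 0.6833)² + (5.7 − 0.6833)² + … = 54.2683
σ = √[54.2683 / 5] = 3.2945%
VaR = −(μ − z·σ) = −(0.6833 − 2.326 × 3.2945) = −(-6.9797) = 6.9797%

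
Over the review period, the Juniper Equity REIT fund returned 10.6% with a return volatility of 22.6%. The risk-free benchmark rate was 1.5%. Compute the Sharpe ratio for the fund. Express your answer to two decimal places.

0.40

Sharpe = (Rp − Rf) / σp = (10.6% − 1.5%) / 22.6% = 9.10% / 22.6% = 0.4027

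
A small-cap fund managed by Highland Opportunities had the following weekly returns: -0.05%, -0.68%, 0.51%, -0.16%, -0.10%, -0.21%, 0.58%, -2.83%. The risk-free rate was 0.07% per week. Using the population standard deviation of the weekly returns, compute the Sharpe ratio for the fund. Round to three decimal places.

-0.436

Mean return r̄ = -2.940 / 8 = -0.3675%
Population std dev = √[8.0696 / 8] = 1.0043%
Sharpe = (r̄ − rf) / σ = (-0.3675 − 0.07) / 1.0043 = -0.4375 / 1.0043 = -0.4356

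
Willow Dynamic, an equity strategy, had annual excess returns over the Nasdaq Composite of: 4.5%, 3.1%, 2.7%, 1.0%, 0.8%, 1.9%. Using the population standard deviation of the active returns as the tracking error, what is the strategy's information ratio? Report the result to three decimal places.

r̄ = (4.5 + 3.1 + 2.7 + 1 + 0.8 + 1.9) / 6 = 14.00 / 6 = 2.3333%
Σ(r − r̄)² = (4.5 − 2.3333)² + (3.1 − 2.3333)² + … = 9.7333
σ = √[9.7333 / 6] = 1.2737%
IR = r̄ / tracking error = 2.3333 / 1.2737 = 1.8319

1.832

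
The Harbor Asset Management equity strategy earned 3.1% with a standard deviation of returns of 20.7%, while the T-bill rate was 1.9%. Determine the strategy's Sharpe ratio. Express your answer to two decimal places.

0.06

Sharpe = (Rp − Rf) / σp = (3.1% − 1.9%) / 20.7% = 1.20% / 20.7% = 0.0580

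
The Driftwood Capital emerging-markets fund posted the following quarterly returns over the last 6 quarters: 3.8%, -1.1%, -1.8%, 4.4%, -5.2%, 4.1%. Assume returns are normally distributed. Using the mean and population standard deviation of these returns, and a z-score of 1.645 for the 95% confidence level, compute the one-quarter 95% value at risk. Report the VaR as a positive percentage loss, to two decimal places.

5.28

Mean return μ = 4.20 / 6 = 0.7000%
Σ(r − μ)² = (3.8 − 0.7000)² + (-1.1 − 0.7000)² + (-1.8 − 0.7000)² + … = 79.1600
population σ = √(79.1600 / 6) = √13.1933 = 3.6323%
VaR = −(μ − z·σ) = −(0.7000 − 1.645 × 3.6323) = −(-5.2751) = 5.2751%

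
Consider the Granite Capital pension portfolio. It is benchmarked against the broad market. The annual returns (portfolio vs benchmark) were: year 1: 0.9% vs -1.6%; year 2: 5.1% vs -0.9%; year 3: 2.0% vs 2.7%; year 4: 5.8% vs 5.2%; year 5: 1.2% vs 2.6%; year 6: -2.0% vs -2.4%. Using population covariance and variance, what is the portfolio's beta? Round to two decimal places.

0.56

r̄p = 2.1667%,  r̄m = 0.9333%
Cov = Σ(rp − r̄p)(rm − r̄m) / 6 = 4.2194
Var(rm) = Σ(rm − r̄m)² / 6 = 7.4989
β = Cov / Var = 4.2194 / 7.4989 = 0.5627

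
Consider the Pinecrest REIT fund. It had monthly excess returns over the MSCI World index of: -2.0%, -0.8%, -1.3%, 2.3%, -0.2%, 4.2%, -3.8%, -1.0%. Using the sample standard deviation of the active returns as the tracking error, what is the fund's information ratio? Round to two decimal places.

μ = (-2 − 0.8 − 1.3 + 2.3 − 0.2 + 4.2 − 3.8 − 1) / 8 = -0.3250%
Sample std dev = √[43.8950 / 7] = 2.5041%
IR = μ / tracking error = -0.3250 / 2.5041 = -0.1298

-0.13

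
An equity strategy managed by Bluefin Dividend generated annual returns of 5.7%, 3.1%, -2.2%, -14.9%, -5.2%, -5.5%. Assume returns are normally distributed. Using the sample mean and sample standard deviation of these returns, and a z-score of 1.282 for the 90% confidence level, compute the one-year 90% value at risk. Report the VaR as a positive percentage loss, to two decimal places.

μ = (5.7 + 3.1 − 2.2 − 14.9 − 5.2 − 5.5) / 6 = -19.00 / 6 = -3.1667%
Σ(r − μ)² = 266.0733; sample σ = √(266.0733/5) = 7.2948%
VaR = −(μ − z·σ) = −(-3.1667 − 1.282 × 7.2948) = −(-12.5186) = 12.5186%

12.52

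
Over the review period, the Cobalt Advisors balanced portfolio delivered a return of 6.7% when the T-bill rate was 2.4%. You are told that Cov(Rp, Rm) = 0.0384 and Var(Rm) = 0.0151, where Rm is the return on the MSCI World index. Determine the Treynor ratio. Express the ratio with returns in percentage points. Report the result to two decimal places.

1.69

β = Cov / Var = 0.0384 / 0.0151 = 2.5430
Treynor = (Rp − Rf) / β = (6.7% − 2.4%) / 2.5430 = 4.30 / 2.5430 = 1.6909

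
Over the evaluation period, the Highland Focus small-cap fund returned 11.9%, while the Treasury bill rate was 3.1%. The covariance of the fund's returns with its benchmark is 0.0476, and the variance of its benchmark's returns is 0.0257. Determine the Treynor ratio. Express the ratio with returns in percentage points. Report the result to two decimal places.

4.75

β = Cov / Var = 0.0476 / 0.0257 = 1.8521
Treynor = (Rp − Rf) / β = (11.9% − 3.1%) / 1.8521 = 8.80 / 1.8521 = 4.7514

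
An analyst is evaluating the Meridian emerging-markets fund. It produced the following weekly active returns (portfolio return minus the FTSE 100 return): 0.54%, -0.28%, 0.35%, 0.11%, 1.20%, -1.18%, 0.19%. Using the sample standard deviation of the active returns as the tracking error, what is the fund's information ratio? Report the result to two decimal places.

0.18

r̄ = (0.54 − 0.28 + 0.35 + 0.11 + 1.2 − 1.18 + 0.19) / 7 = 0.930 / 7 = 0.1329%
Σ(r − r̄)² = 3.2495; sample σ = √(3.2495/6) = 0.7359%
IR = r̄ / tracking error = 0.1329 / 0.7359 = 0.1806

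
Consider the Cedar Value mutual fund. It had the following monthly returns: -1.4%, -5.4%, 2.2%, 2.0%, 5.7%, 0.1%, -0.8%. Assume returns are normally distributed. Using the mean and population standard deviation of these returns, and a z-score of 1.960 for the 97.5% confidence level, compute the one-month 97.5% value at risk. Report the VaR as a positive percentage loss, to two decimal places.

5.96

r̄ = (-1.4 − 5.4 + 2.2 + 2 + 5.7 + 0.1 − 0.8) / 7 = 0.3429%
Σ(r − r̄)² = 72.2771; population σ = √(72.2771/7) = 3.2133%
VaR = −(r̄ − z·σ) = −(0.3429 − 1.960 × 3.2133) = −(-5.9552) = 5.9552%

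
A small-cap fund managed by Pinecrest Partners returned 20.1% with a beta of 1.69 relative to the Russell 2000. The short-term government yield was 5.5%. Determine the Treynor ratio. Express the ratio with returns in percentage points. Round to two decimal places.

Treynor = (Rp − Rf) / β = (20.1% − 5.5%) / 1.69 = 14.60 / 1.69 = 8.6391

8.64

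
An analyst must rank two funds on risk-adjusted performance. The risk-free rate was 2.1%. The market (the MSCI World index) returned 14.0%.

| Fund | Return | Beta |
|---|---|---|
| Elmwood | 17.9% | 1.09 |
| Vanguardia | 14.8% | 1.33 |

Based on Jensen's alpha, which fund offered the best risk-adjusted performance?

Elmwood: α = 17.9% − [2.1% + 1.09 × (14.0% − 2.1%)] = 2.829
Vanguardia: α = 14.8% − [2.1% + 1.33 × (14.0% − 2.1%)] = -3.127
Highest: Elmwood (2.829).

Elmwood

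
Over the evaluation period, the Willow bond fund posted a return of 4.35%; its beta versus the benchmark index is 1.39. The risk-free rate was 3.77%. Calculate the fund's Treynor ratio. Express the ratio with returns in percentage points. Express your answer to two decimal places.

0.42

Treynor = (Rp − Rf) / β = (4.35% − 3.77%) / 1.39 = 0.58 / 1.39 = 0.4173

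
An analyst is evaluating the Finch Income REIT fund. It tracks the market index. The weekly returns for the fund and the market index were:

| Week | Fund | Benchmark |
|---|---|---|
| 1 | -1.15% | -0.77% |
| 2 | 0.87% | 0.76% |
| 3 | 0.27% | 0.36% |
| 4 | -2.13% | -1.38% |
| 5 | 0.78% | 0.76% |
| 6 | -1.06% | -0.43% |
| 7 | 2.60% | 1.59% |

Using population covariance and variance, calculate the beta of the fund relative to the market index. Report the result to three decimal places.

r̄p = 0.0257%,  r̄m = 0.1271%
Cov = Σ(rp − r̄p)(rm − r̄m) / 7 = 1.3919
Var(rm) = Σ(rm − r̄m)² / 7 = 0.9117
β = Cov / Var = 1.3919 / 0.9117 = 1.5267

1.527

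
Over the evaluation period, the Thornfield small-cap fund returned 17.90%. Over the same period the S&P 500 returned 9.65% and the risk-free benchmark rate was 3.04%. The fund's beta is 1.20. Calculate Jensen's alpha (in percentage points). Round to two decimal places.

6.93

CAPM expected return = Rf + β(Rm − Rf) = 3.04% + 1.20 × (9.65% − 3.04%) = 3.04 + 1.20 × 6.61 = 10.9720%
Jensen's α = Rp − E[R] = 17.90% − 10.9720% = 6.9280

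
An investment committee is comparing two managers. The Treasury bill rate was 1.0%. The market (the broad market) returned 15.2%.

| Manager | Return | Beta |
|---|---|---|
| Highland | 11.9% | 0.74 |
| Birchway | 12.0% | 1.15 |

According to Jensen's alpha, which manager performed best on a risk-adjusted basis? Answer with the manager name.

Highland: α = 11.9% − [1.0% + 0.74 × (15.2% − 1.0%)] = 0.392
Birchway: α = 12.0% − [1.0% + 1.15 × (15.2% − 1.0%)] = -5.330
Highest: Highland (0.392).

Highland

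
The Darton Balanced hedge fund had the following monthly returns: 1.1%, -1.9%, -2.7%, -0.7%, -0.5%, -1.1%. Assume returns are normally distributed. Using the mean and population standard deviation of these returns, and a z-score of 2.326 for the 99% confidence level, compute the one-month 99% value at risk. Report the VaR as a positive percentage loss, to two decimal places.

Mean return μ = -5.80 / 6 = -0.9667%
Population σ = √[Σ(r − μ)² / 6] = √[8.4533 / 6] = √1.4089 = 1.1870%
VaR = −(μ − z·σ) = −(-0.9667 − 2.326 × 1.1870) = −(-3.7277) = 3.7277%

3.73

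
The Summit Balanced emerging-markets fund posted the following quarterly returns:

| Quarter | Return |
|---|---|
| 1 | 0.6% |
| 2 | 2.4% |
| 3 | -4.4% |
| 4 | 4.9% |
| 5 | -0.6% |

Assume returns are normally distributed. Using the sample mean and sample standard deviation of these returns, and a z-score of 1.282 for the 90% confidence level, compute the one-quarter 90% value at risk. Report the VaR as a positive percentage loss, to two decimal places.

3.87

Mean return r̄ = 2.90 / 5 = 0.5800%
Sample std dev = √[48.1680 / 4] = 3.4702%
VaR = −(r̄ − z·σ) = −(0.5800 − 1.282 × 3.4702) = −(-3.8688) = 3.8688%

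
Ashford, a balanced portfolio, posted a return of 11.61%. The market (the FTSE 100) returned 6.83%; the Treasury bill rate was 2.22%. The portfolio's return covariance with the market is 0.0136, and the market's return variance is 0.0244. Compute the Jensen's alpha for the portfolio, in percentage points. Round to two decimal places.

β = Cov / Var = 0.0136 / 0.0244 = 0.5574
E[R] = Rf + β(Rm − Rf) = 2.22% + 0.5574 × (6.83% − 2.22%) = 4.7896%
α = Rp − E[R] = 11.61% − 4.7896% = 6.8204

6.82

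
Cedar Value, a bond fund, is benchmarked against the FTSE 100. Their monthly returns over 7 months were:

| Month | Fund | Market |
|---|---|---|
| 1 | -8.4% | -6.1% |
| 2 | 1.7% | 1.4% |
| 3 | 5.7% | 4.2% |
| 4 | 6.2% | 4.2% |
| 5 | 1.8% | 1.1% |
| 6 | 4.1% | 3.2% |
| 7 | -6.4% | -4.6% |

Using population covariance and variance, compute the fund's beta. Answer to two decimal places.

1.38

r̄p = 0.6714%,  r̄m = 0.4857%
Cov = Σ(rp − r̄p)(rm − r̄m) / 7 = 20.8367
Var(rm) = Σ(rm − r̄m)² / 7 = 15.0584
β = Cov / Var = 20.8367 / 15.0584 = 1.3837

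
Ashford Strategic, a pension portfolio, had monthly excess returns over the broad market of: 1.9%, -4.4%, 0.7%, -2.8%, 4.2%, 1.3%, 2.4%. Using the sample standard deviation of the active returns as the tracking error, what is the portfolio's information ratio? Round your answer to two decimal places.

0.16

r̄ = (1.9 − 4.4 + 0.7 − 2.8 + 4.2 + 1.3 + 2.4) / 7 = 3.30 / 7 = 0.4714%
Sample std dev = √[54.8343 / 6] = 3.0231%
IR = r̄ / tracking error = 0.4714 / 3.0231 = 0.1559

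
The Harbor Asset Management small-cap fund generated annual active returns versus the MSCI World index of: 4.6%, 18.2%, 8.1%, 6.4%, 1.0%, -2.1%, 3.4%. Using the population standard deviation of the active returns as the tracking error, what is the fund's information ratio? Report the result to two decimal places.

0.94

Mean return μ = 39.60 / 7 = 5.6571%
Σ(r − μ)² = (4.6 − 5.6571)² + (18.2 − 5.6571)² + … = 251.9171
population σ = √(251.9171 / 7) = √35.9882 = 5.9990%
IR = μ / tracking error = 5.6571 / 5.9990 = 0.9430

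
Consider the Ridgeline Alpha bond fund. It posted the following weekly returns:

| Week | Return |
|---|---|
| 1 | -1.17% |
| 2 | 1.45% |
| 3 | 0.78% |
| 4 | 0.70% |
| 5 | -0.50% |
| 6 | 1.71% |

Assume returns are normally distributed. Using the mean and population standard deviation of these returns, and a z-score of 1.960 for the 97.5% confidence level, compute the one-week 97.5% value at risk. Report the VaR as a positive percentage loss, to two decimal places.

r̄ = (-1.17 + 1.45 + 0.78 + 0.7 − 0.5 + 1.71) / 6 = 2.970 / 6 = 0.4950%
Population σ = √[Σ(r − r̄)² / 6] = √[6.2738 / 6] = √1.0456 = 1.0225%
VaR = −(r̄ − z·σ) = −(0.4950 − 1.960 × 1.0225) = −(-1.5091) = 1.5091%

1.51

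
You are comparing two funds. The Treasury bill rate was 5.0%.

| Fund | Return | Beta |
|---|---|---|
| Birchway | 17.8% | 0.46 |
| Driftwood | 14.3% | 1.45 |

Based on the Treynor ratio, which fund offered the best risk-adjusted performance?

Birchway: Treynor = (17.8% − 5.0%) / 0.46 = 27.826
Driftwood: Treynor = (14.3% − 5.0%) / 1.45 = 6.414
Highest: Birchway (27.826).

Birchway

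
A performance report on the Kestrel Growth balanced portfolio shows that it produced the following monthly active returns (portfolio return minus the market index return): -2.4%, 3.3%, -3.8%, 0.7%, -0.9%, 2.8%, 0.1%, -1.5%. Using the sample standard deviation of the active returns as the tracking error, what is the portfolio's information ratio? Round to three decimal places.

-0.087

Mean return r̄ = -1.70 / 8 = -0.2125%
Σ(r − r̄)² = 42.1288; sample σ = √(42.1288/7) = 2.4532%
IR = r̄ / tracking error = -0.2125 / 2.4532 = -0.0866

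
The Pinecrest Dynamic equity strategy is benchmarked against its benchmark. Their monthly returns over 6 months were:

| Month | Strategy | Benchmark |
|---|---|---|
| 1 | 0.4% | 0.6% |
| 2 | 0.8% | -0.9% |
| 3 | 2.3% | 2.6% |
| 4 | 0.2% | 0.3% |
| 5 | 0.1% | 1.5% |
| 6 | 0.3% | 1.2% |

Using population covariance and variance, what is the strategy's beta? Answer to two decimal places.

r̄p = 0.6833%,  r̄m = 0.8833%
Cov = Σ(rp − r̄p)(rm − r̄m) / 6 = 0.4081
Var(rm) = Σ(rm − r̄m)² / 6 = 1.1714
β = Cov / Var = 0.4081 / 1.1714 = 0.3484

0.35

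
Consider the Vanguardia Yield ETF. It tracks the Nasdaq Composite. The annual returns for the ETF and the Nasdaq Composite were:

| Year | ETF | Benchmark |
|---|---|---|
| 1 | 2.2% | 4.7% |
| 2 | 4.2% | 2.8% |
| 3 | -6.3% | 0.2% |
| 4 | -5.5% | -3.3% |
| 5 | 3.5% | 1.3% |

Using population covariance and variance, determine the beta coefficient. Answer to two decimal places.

1.27

r̄p = -0.3800%,  r̄m = 1.1400%
Cov = Σ(rp − r̄p)(rm − r̄m) / 5 = 9.1412
Var(rm) = Σ(rm − r̄m)² / 5 = 7.2104
β = Cov / Var = 9.1412 / 7.2104 = 1.2678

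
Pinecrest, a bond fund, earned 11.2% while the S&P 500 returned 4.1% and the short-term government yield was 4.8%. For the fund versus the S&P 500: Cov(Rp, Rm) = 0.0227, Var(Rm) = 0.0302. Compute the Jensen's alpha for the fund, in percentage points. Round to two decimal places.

6.93

β = Cov / Var = 0.0227 / 0.0302 = 0.7517
E[R] = Rf + β(Rm − Rf) = 4.8% + 0.7517 × (4.1% − 4.8%) = 4.2738%
α = Rp − E[R] = 11.2% − 4.2738% = 6.9262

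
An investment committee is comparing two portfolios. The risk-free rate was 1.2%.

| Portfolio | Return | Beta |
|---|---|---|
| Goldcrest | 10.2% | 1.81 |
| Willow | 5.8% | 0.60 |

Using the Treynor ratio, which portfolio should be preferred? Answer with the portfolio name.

Goldcrest: Treynor = (10.2% − 1.2%) / 1.81 = 4.972
Willow: Treynor = (5.8% − 1.2%) / 0.60 = 7.667
Highest: Willow (7.667).

Willow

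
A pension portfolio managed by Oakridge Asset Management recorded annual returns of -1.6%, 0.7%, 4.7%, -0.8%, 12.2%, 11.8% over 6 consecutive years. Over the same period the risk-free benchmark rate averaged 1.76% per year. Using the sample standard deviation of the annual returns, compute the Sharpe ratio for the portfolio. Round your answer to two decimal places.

0.44

μ = (-1.6 + 0.7 + 4.7 − 0.8 + 12.2 + 11.8) / 6 = 4.5000%
Σ(r − μ)² = (-1.6 − 4.5000)² + (0.7 − 4.5000)² + (4.7 − 4.5000)² + … = 192.3600
σ = √[192.3600 / 5] = 6.2026%
Sharpe = (μ − rf) / σ = (4.5000 − 1.76) / 6.2026 = 2.7400 / 6.2026 = 0.4418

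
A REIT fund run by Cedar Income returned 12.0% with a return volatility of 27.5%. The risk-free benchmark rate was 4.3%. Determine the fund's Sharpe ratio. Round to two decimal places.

0.28

Sharpe = (Rp − Rf) / σp = (12.0% − 4.3%) / 27.5% = 7.70% / 27.5% = 0.2800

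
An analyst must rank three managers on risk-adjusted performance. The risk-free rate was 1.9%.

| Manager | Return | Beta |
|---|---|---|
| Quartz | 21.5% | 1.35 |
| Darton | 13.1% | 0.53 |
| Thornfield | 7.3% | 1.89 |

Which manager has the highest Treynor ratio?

Darton

Quartz: Treynor = (21.5% − 1.9%) / 1.35 = 14.519
Darton: Treynor = (13.1% − 1.9%) / 0.53 = 21.132
Thornfield: Treynor = (7.3% − 1.9%) / 1.89 = 2.857
Highest: Darton (21.132).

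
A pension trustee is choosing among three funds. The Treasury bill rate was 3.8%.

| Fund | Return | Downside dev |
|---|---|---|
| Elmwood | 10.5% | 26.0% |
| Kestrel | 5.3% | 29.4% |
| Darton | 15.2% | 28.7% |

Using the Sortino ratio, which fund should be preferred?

Darton

Elmwood: Sortino ratio = (10.5% − 3.8%) / 26.0% = 0.258
Kestrel: Sortino ratio = (5.3% − 3.8%) / 29.4% = 0.051
Darton: Sortino ratio = (15.2% − 3.8%) / 28.7% = 0.397
Highest: Darton (0.397).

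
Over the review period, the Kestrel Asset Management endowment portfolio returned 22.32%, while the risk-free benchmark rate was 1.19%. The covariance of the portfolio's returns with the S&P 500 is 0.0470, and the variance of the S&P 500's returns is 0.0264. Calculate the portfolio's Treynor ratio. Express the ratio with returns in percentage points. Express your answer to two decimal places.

11.87

β = Cov / Var = 0.0470 / 0.0264 = 1.7803
Treynor = (Rp − Rf) / β = (22.32% − 1.19%) / 1.7803 = 21.13 / 1.7803 = 11.8688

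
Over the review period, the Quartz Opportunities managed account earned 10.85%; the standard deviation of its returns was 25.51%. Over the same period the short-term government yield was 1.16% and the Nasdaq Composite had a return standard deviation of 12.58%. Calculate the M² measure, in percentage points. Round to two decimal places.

Sharpe = (Rp − Rf) / σp = (10.85% − 1.16%) / 25.51% = 0.3799
M² = Rf + Sharpe × σm = 1.16% + 0.3799 × 12.58% = 5.9391%

5.94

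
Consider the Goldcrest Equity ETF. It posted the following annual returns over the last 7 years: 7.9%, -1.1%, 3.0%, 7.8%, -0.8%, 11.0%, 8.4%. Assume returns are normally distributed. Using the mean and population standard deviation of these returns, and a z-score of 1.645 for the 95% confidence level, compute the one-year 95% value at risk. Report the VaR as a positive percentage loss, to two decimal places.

2.14

Mean return r̄ = 36.20 / 7 = 5.1714%
Σ(r − r̄)² = (7.9 − 5.1714)² + (-1.1 − 5.1714)² + (3 − 5.1714)² + … = 138.4543
population σ = √(138.4543 / 7) = √19.7792 = 4.4474%
VaR = −(r̄ − z·σ) = −(5.1714 − 1.645 × 4.4474) = −(-2.1446) = 2.1446%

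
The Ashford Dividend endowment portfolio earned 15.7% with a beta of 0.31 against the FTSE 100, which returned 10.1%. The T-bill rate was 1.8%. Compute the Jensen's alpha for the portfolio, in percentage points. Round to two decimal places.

CAPM expected return = Rf + β(Rm − Rf) = 1.8% + 0.31 × (10.1% − 1.8%) = 1.8 + 0.31 × 8.30 = 4.3730%
Jensen's α = Rp − E[R] = 15.7% − 4.3730% = 11.3270

11.33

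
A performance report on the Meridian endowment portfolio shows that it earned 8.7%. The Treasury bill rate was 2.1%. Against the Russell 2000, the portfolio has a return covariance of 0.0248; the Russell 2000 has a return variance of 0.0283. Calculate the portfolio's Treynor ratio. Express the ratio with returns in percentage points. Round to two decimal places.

7.53

β = Cov / Var = 0.0248 / 0.0283 = 0.8763
Treynor = (Rp − Rf) / β = (8.7% − 2.1%) / 0.8763 = 6.60 / 0.8763 = 7.5317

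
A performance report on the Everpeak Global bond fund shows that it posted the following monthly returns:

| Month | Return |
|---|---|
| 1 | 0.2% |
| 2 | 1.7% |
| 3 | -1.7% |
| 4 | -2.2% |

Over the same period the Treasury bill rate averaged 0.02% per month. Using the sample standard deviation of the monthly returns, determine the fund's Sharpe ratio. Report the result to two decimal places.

-0.29

Mean return r̄ = -2.00 / 4 = -0.5000%
Sample σ = √[Σ(r − r̄)² / 3] = √[9.6600 / 3] = √3.2200 = 1.7944%
Sharpe = (r̄ − rf) / σ = (-0.5000 − 0.02) / 1.7944 = -0.5200 / 1.7944 = -0.2898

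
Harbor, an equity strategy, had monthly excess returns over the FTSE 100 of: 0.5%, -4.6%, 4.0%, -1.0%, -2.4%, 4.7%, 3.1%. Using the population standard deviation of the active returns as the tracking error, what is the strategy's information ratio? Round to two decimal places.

0.19

Mean return r̄ = 4.30 / 7 = 0.6143%
Σ(r − r̄)² = (0.5 − 0.6143)² + (-4.6 − 0.6143)² + … = 73.2286
σ = √[73.2286 / 7] = 3.2344%
IR = r̄ / tracking error = 0.6143 / 3.2344 = 0.1899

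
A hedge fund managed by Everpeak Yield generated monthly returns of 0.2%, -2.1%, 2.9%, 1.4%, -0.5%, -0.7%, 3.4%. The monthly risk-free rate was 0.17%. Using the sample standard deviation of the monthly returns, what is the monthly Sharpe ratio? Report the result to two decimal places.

r̄ = (0.2 − 2.1 + 2.9 + 1.4 − 0.5 − 0.7 + 3.4) / 7 = 0.6571%
Sample σ = √[Σ(r − r̄)² / 6] = √[24.0971 / 6] = √4.0162 = 2.0040%
Sharpe = (r̄ − rf) / σ = (0.6571 − 0.17) / 2.0040 = 0.4871 / 2.0040 = 0.2431

0.24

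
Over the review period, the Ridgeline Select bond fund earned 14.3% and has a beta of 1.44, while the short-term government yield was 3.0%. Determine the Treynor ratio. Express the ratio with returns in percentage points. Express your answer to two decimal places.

Treynor = (Rp − Rf) / β = (14.3% − 3.0%) / 1.44 = 11.30 / 1.44 = 7.8472

7.85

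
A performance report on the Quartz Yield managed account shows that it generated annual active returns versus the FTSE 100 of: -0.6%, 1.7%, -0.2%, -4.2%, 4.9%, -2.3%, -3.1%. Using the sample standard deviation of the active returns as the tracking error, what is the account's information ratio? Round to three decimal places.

Mean return r̄ = -3.80 / 7 = -0.5429%
Σ(r − r̄)² = 57.7771; sample σ = √(57.7771/6) = 3.1031%
IR = r̄ / tracking error = -0.5429 / 3.1031 = -0.1750

-0.175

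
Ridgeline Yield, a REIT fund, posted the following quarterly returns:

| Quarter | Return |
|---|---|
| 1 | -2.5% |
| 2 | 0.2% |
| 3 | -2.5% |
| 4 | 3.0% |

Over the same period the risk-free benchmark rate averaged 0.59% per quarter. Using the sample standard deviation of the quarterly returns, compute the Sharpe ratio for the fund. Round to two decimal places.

-0.40

Mean return r̄ = -1.80 / 4 = -0.4500%
Σ(r − r̄)² = (-2.5 − (-0.4500))² + (0.2 − (-0.4500))² + (-2.5 − (-0.4500))² + … = 20.7300
sample σ = √(20.7300 / 3) = √6.9100 = 2.6287%
Sharpe = (r̄ − rf) / σ = (-0.4500 − 0.59) / 2.6287 = -1.0400 / 2.6287 = -0.3956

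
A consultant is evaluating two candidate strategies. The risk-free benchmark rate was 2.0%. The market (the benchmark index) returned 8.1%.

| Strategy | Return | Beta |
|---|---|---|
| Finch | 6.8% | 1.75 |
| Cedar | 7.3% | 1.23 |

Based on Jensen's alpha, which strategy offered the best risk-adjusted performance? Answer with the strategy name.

Finch: α = 6.8% − [2.0% + 1.75 × (8.1% − 2.0%)] = -5.875
Cedar: α = 7.3% − [2.0% + 1.23 × (8.1% − 2.0%)] = -2.203
Highest: Cedar (-2.203).

Cedar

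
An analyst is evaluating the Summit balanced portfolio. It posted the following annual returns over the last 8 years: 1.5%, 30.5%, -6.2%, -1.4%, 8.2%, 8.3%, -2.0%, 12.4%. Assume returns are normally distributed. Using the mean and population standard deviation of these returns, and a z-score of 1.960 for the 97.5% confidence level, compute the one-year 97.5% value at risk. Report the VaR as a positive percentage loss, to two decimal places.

Mean return r̄ = 51.30 / 8 = 6.4125%
Population σ = √[Σ(r − r̄)² / 8] = √[937.8288 / 8] = √117.2286 = 10.8272%
VaR = −(r̄ − z·σ) = −(6.4125 − 1.960 × 10.8272) = −(-14.8088) = 14.8088%

14.81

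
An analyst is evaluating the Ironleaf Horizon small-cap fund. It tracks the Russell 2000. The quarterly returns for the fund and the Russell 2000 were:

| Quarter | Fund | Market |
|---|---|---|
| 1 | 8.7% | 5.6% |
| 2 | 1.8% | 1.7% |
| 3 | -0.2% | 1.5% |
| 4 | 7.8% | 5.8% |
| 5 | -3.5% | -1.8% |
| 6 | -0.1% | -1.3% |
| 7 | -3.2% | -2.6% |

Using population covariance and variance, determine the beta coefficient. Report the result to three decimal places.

1.377

r̄p = 1.6143%,  r̄m = 1.2714%
Cov = Σ(rp − r̄p)(rm − r̄m) / 7 = 13.8718
Var(rm) = Σ(rm − r̄m)² / 7 = 10.0735
β = Cov / Var = 13.8718 / 10.0735 = 1.3771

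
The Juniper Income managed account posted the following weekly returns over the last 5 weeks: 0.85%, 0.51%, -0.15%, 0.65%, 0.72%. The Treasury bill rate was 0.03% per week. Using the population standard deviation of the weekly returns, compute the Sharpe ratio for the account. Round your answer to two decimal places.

r̄ = (0.85 + 0.51 − 0.15 + 0.65 + 0.72) / 5 = 2.580 / 5 = 0.5160%
Σ(r − r̄)² = (0.85 − 0.5160)² + (0.51 − 0.5160)² + … = 0.6147
population σ = √(0.6147 / 5) = √0.1229 = 0.3506%
Sharpe = (r̄ − rf) / σ = (0.5160 − 0.03) / 0.3506 = 0.4860 / 0.3506 = 1.3862

1.39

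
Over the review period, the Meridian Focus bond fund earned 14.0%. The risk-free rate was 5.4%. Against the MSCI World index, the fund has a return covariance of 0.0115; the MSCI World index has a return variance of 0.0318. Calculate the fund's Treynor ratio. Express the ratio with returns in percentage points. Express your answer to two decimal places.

23.78

β = Cov / Var = 0.0115 / 0.0318 = 0.3616
Treynor = (Rp − Rf) / β = (14.0% − 5.4%) / 0.3616 = 8.60 / 0.3616 = 23.7832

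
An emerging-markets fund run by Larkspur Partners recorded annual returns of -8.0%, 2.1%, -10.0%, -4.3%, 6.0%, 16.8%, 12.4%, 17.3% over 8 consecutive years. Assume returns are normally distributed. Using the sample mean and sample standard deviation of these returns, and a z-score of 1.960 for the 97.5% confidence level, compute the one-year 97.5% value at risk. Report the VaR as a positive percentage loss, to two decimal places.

μ = (-8 + 2.1 − 10 − 4.3 + 6 + 16.8 + 12.4 + 17.3) / 8 = 32.30 / 8 = 4.0375%
Σ(r − μ)² = 827.7788; sample σ = √(827.7788/7) = 10.8745%
VaR = −(μ − z·σ) = −(4.0375 − 1.960 × 10.8745) = −(-17.2765) = 17.2765%

17.28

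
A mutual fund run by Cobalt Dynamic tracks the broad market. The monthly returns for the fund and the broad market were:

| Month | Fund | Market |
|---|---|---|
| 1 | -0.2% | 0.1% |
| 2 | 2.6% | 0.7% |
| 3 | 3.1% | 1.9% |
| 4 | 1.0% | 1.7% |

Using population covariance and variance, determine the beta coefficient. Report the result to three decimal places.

1.037

r̄p = 1.6250%,  r̄m = 1.1000%
Cov = Σ(rp − r̄p)(rm − r̄m) / 4 = 0.5600
Var(rm) = Σ(rm − r̄m)² / 4 = 0.5400
β = Cov / Var = 0.5600 / 0.5400 = 1.0370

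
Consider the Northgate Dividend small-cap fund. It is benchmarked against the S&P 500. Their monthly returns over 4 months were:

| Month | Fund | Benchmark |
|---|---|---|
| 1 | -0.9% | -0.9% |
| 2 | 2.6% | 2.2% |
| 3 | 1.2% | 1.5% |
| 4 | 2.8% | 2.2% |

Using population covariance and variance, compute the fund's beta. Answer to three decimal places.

r̄p = 1.4250%,  r̄m = 1.2500%
Cov = Σ(rp − r̄p)(rm − r̄m) / 4 = 1.8413
Var(rm) = Σ(rm − r̄m)² / 4 = 1.6225
β = Cov / Var = 1.8413 / 1.6225 = 1.1349

1.135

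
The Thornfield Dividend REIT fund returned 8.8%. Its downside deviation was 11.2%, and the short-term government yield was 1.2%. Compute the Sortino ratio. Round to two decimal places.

Sortino = (Rp − Rf) / σd = (8.8% − 1.2%) / 11.2% = 7.60% / 11.2% = 0.6786

0.68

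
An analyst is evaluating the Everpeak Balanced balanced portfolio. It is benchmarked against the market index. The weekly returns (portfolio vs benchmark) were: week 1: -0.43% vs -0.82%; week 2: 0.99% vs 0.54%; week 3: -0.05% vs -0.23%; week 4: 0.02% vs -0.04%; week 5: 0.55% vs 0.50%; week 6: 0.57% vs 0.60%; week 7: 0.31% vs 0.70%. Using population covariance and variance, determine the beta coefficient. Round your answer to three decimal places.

r̄p = 0.2800%,  r̄m = 0.1786%
Cov = Σ(rp − r̄p)(rm − r̄m) / 7 = 0.1974
Var(rm) = Σ(rm − r̄m)² / 7 = 0.2708
β = Cov / Var = 0.1974 / 0.2708 = 0.7290

0.729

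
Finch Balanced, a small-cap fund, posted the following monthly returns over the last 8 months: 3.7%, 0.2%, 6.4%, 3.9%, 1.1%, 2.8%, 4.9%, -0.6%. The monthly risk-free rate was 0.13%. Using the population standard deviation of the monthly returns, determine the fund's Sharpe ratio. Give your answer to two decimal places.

1.19

Mean return r̄ = 22.40 / 8 = 2.8000%
Σ(r − r̄)² = 40.6000; population σ = √(40.6000/8) = 2.2528%
Sharpe = (r̄ − rf) / σ = (2.8000 − 0.13) / 2.2528 = 2.6700 / 2.2528 = 1.1852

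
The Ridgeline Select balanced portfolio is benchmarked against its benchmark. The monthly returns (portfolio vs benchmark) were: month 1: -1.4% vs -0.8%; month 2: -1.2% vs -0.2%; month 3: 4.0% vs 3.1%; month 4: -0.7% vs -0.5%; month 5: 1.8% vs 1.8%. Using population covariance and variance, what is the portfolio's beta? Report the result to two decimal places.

1.36

r̄p = 0.5000%,  r̄m = 0.6800%
Cov = Σ(rp − r̄p)(rm − r̄m) / 5 = 3.1300
Var(rm) = Σ(rm − r̄m)² / 5 = 2.2936
β = Cov / Var = 3.1300 / 2.2936 = 1.3647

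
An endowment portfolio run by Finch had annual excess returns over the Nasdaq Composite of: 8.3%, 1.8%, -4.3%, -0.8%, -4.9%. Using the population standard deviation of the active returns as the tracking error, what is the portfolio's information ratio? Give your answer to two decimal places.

r̄ = (8.3 + 1.8 − 4.3 − 0.8 − 4.9) / 5 = 0.10 / 5 = 0.0200%
Σ(r − r̄)² = 115.2680; population σ = √(115.2680/5) = 4.8014%
IR = r̄ / tracking error = 0.0200 / 4.8014 = 0.0042

0.00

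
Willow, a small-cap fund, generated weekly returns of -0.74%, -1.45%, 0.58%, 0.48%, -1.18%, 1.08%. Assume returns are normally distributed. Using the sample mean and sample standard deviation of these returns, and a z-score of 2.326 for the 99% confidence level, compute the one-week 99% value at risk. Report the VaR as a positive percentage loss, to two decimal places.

r̄ = (-0.74 − 1.45 + 0.58 + 0.48 − 1.18 + 1.08) / 6 = -0.2050%
Sample std dev = √[5.5236 / 5] = 1.0511%
VaR = −(r̄ − z·σ) = −(-0.2050 − 2.326 × 1.0511) = −(-2.6499) = 2.6499%

2.65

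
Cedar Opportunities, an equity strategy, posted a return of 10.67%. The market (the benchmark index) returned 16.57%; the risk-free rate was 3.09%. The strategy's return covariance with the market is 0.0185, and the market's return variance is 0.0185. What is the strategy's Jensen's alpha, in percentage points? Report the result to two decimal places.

β = Cov / Var = 0.0185 / 0.0185 = 1.0000
E[R] = Rf + β(Rm − Rf) = 3.09% + 1.0000 × (16.57% − 3.09%) = 16.5700%
α = Rp − E[R] = 10.67% − 16.5700% = -5.9000

-5.90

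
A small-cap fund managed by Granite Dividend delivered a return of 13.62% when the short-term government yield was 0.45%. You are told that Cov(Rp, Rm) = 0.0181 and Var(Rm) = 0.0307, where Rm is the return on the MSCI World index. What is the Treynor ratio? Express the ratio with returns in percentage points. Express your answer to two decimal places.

22.34

β = Cov / Var = 0.0181 / 0.0307 = 0.5896
Treynor = (Rp − Rf) / β = (13.62% − 0.45%) / 0.5896 = 13.17 / 0.5896 = 22.3372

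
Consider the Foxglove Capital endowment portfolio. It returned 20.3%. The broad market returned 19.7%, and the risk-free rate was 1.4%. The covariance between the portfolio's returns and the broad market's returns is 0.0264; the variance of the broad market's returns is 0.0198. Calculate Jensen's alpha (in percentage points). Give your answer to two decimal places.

β = Cov / Var = 0.0264 / 0.0198 = 1.3333
E[R] = Rf + β(Rm − Rf) = 1.4% + 1.3333 × (19.7% − 1.4%) = 25.7994%
α = Rp − E[R] = 20.3% − 25.7994% = -5.4994

-5.50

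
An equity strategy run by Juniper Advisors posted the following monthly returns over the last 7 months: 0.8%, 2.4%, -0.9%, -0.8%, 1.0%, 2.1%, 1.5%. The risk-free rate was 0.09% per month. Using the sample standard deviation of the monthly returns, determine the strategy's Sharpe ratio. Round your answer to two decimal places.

Mean return r̄ = 6.10 / 7 = 0.8714%
Sample std dev = √[10.1943 / 6] = 1.3035%
Sharpe = (r̄ − rf) / σ = (0.8714 − 0.09) / 1.3035 = 0.7814 / 1.3035 = 0.5995

0.60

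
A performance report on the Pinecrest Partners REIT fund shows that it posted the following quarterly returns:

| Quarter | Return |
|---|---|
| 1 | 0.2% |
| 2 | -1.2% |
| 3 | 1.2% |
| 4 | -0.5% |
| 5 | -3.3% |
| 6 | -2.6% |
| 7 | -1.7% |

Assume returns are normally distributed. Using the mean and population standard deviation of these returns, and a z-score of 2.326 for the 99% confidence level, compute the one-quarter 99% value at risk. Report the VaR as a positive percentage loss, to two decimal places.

4.51

Mean return μ = -7.90 / 7 = -1.1286%
Population std dev = √[14.7943 / 7] = 1.4538%
VaR = −(μ − z·σ) = −(-1.1286 − 2.326 × 1.4538) = −(-4.5101) = 4.5101%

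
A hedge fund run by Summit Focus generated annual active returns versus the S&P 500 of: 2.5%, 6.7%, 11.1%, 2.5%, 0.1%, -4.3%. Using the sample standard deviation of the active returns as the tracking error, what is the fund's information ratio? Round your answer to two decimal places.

Mean return r̄ = 18.60 / 6 = 3.1000%
Σ(r − r̄)² = (2.5 − 3.1000)² + (6.7 − 3.1000)² + … = 141.4400
σ = √[141.4400 / 5] = 5.3186%
IR = r̄ / tracking error = 3.1000 / 5.3186 = 0.5829

0.58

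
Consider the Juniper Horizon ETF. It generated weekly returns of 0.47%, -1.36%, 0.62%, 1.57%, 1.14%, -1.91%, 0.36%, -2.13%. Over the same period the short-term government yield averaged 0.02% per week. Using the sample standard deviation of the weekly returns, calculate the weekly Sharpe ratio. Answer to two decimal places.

-0.12

r̄ = (0.47 − 1.36 + 0.62 + 1.57 + 1.14 − 1.91 + 0.36 − 2.13) / 8 = -0.1550%
Σ(r − r̄)² = (0.47 − (-0.1550))² + (-1.36 − (-0.1550))² + … = 14.3418
σ = √[14.3418 / 7] = 1.4314%
Sharpe = (r̄ − rf) / σ = (-0.1550 − 0.02) / 1.4314 = -0.1750 / 1.4314 = -0.1223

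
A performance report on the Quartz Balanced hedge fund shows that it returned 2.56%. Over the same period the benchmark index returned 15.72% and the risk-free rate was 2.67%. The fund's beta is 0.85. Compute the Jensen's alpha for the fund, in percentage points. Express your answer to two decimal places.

-11.20

CAPM expected return = Rf + β(Rm − Rf) = 2.67% + 0.85 × (15.72% − 2.67%) = 2.67 + 0.85 × 13.05 = 13.7625%
Jensen's α = Rp − E[R] = 2.56% − 13.7625% = -11.2025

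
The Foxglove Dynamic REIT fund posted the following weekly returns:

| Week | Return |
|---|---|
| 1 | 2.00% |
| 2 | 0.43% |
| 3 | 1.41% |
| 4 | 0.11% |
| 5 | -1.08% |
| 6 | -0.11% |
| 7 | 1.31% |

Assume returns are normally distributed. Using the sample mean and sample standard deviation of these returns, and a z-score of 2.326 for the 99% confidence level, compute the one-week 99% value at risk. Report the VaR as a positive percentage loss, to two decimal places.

r̄ = (2 + 0.43 + 1.41 + 0.11 − 1.08 − 0.11 + 1.31) / 7 = 4.070 / 7 = 0.5814%
Σ(r − r̄)² = (2 − 0.5814)² + (0.43 − 0.5814)² + … = 6.7133
σ = √[6.7133 / 6] = 1.0578%
VaR = −(r̄ − z·σ) = −(0.5814 − 2.326 × 1.0578) = −(-1.8790) = 1.8790%

1.88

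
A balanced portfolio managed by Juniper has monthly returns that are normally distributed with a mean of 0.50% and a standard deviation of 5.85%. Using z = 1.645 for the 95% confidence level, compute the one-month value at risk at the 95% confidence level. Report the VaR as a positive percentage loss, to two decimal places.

9.12

VaR (as % loss) = −(μ − z·σ) = −(0.50% − 1.645 × 5.85%) = −(-9.12325%) = 9.12325%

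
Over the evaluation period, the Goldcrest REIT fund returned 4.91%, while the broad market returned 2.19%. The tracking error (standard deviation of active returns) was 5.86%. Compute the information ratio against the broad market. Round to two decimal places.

0.46

IR = (Rp − Rb) / TE = (4.91% − 2.19%) / 5.86% = 2.72% / 5.86% = 0.4642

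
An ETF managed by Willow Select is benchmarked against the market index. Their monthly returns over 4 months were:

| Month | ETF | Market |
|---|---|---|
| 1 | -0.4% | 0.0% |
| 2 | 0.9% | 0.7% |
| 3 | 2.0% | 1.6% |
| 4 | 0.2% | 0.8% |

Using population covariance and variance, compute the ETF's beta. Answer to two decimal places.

1.47

r̄p = 0.6750%,  r̄m = 0.7750%
Cov = Σ(rp − r̄p)(rm − r̄m) / 4 = 0.4744
Var(rm) = Σ(rm − r̄m)² / 4 = 0.3219
β = Cov / Var = 0.4744 / 0.3219 = 1.4737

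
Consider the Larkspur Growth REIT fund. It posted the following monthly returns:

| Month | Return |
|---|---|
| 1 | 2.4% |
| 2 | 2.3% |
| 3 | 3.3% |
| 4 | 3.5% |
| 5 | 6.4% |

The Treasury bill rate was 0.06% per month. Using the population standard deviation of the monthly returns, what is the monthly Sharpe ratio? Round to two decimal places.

Mean return r̄ = 17.90 / 5 = 3.5800%
Population σ = √[Σ(r − r̄)² / 5] = √[11.0680 / 5] = √2.2136 = 1.4878%
Sharpe = (r̄ − rf) / σ = (3.5800 − 0.06) / 1.4878 = 3.5200 / 1.4878 = 2.3659

2.37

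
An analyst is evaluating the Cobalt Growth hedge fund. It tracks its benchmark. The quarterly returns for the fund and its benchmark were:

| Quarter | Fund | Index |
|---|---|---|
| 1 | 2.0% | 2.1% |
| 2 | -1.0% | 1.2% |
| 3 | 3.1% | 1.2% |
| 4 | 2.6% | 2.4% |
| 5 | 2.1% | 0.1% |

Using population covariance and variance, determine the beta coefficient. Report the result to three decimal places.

0.261

r̄p = 1.7600%,  r̄m = 1.4000%
Cov = Σ(rp − r̄p)(rm − r̄m) / 5 = 0.1700
Var(rm) = Σ(rm − r̄m)² / 5 = 0.6520
β = Cov / Var = 0.1700 / 0.6520 = 0.2607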